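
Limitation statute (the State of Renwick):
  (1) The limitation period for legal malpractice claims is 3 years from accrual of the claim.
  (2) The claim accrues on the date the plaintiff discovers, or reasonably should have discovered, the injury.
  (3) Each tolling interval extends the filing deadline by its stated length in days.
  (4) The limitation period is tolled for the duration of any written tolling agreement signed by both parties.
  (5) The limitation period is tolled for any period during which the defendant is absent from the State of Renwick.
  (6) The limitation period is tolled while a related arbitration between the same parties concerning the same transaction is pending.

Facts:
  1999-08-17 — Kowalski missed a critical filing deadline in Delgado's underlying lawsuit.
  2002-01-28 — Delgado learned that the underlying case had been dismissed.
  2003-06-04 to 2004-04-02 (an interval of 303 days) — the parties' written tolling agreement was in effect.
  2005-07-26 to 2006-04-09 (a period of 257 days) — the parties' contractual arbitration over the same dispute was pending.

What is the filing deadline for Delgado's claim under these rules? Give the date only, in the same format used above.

The claim did not accrue until Delgado discovered the injury on 2002-01-28; the 1999-08-17 act date does not start the clock under the stated rule.
3 years from 2002-01-28 is 2005-01-28.
Because the written tolling agreement ran from 2003-06-04 to 2004-04-02, the deadline is extended by 303 days to 2005-11-27.
The pending related arbitration from 2005-07-26 to 2006-04-09 tolled the period for 257 days, extending the deadline to 2006-08-11.

2006-08-11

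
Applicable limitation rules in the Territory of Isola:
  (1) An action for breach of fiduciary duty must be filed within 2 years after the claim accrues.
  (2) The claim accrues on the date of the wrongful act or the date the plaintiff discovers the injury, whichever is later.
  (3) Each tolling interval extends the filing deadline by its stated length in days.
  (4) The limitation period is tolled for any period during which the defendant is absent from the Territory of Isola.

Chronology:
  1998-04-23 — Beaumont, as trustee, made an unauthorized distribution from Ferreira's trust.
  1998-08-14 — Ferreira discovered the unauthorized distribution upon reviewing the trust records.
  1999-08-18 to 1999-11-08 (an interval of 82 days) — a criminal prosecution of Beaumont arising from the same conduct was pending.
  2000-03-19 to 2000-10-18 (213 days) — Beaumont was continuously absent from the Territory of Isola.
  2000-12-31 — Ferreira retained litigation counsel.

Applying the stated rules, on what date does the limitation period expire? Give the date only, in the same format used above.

Taking the later of the act (1998-04-23) and discovery (1998-08-14), the claim accrued on 1998-08-14.
2 years from 1998-08-14 is 2000-08-14.
The defendant's absence from the jurisdiction from 2000-03-19 to 2000-10-18 tolled the period for 213 days, extending the deadline to 2001-03-15.
The pending criminal prosecution from 1999-08-18 to 1999-11-08 does not toll the period, because no stated rule makes a criminal prosecution a tolling event.
None of the other events listed affects the running of the period under the stated rules.

2001-03-15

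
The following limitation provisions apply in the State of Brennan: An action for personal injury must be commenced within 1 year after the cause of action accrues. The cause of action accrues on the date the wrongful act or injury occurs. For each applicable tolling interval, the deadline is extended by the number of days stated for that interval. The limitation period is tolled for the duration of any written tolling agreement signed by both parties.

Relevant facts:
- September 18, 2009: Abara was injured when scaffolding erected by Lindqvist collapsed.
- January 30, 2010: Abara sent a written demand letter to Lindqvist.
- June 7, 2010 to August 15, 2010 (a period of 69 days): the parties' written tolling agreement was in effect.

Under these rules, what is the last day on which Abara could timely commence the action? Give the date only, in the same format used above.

November 26, 2010

The limitation period began to run on September 18, 2009.
Adding the 1 year base period to September 18, 2009 gives a deadline of September 18, 2010, before any tolling.
The written tolling agreement from June 7, 2010 to August 15, 2010 tolled the period for 69 days, extending the deadline to November 26, 2010.
The other events in the timeline have no effect on the limitation period under the stated rules.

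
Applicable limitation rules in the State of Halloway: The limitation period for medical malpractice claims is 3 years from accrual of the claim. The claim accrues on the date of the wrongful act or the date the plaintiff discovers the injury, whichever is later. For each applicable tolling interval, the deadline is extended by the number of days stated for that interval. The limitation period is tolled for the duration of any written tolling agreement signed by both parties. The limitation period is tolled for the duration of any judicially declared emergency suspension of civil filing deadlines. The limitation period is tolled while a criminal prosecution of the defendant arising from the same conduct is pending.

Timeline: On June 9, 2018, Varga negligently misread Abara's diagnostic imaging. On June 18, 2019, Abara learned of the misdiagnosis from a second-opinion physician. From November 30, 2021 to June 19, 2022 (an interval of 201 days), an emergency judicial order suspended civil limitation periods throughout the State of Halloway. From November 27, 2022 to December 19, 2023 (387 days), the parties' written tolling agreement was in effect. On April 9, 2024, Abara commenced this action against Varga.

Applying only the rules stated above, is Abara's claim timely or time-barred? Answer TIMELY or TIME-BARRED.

TIME-BARRED

Taking the later of the act (June 9, 2018) and discovery (June 18, 2019), the claim accrued on June 18, 2019.
3 years from June 18, 2019 is June 18, 2022.
Because the emergency suspension of filing deadlines ran from November 30, 2021 to June 19, 2022, the deadline is extended by 201 days to January 5, 2023.
The period was tolled for 387 days by the written tolling agreement (November 27, 2022 to December 19, 2023), pushing the deadline to January 27, 2024.
Filing on April 9, 2024 missed the January 27, 2024 deadline — the action is time-barred.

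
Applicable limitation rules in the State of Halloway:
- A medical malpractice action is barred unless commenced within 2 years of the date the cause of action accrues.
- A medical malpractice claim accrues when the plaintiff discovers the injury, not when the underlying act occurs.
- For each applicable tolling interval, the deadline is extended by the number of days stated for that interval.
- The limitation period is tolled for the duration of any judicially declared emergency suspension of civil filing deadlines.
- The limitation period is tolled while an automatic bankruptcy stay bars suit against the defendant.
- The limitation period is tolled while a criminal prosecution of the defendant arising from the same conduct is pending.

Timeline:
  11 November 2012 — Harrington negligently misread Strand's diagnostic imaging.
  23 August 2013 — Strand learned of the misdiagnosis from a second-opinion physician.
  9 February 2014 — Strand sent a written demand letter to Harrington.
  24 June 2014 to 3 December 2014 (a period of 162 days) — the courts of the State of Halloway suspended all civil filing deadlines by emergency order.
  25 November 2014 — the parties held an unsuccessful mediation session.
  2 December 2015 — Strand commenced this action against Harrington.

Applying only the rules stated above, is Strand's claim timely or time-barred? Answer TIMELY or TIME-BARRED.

Accrual is tied to discovery, so the period began on 23 August 2013 rather than on 11 November 2012 when the act occurred.
The untolled deadline — 2 years after 23 August 2013 — is 23 August 2015.
Because the emergency suspension of filing deadlines ran from 24 June 2014 to 3 December 2014, the deadline is extended by 162 days to 1 February 2016.
The other events in the timeline have no effect on the limitation period under the stated rules.
The 2 December 2015 filing precedes the 1 February 2016 deadline; the claim is timely.

TIMELY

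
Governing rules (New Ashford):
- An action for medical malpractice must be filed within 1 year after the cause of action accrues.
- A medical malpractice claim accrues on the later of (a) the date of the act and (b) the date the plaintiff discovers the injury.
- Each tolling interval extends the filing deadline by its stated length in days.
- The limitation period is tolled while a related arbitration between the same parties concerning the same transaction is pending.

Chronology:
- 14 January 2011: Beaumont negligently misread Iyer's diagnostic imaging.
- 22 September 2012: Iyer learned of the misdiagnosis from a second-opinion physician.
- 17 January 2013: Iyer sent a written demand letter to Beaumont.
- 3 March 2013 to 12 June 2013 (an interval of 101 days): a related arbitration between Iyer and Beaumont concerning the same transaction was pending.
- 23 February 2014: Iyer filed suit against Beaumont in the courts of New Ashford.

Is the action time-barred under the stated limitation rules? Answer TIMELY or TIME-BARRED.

Because discovery on 22 September 2012 post-dates the 14 January 2011 act, accrual under the later-of rule falls on 22 September 2012.
Adding the 1 year base period to 22 September 2012 gives a deadline of 22 September 2013, before any tolling.
The pending related arbitration from 3 March 2013 to 12 June 2013 tolled the period for 101 days, extending the deadline to 1 January 2014.
The other events in the timeline have no effect on the limitation period under the stated rules.
Filing on 23 February 2014 missed the 1 January 2014 deadline — the action is time-barred.

TIME-BARRED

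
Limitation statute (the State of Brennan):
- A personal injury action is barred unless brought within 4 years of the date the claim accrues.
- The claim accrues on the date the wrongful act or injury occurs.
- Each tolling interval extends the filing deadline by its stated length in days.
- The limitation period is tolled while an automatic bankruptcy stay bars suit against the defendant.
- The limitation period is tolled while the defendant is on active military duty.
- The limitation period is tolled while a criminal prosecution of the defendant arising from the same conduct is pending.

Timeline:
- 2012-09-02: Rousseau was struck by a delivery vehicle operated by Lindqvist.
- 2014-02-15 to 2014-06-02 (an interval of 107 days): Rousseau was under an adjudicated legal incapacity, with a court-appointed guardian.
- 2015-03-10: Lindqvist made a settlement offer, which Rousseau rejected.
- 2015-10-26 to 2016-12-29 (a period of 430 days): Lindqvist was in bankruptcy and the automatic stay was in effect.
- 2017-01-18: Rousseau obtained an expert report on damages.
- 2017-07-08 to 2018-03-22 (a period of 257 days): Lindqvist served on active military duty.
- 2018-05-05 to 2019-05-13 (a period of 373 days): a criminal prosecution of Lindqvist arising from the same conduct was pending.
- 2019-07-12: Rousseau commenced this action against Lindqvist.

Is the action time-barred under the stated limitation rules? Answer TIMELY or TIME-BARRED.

TIMELY

The claim accrued on 2012-09-02, the date of the act.
Adding the 4 years base period to 2012-09-02 gives a deadline of 2016-09-02, before any tolling.
The automatic bankruptcy stay from 2015-10-26 to 2016-12-29 tolled the period for 430 days, extending the deadline to 2017-11-06.
The defendant's active military service from 2017-07-08 to 2018-03-22 tolled the period for 257 days, extending the deadline to 2018-07-21.
Because the pending criminal prosecution ran from 2018-05-05 to 2019-05-13, the deadline is extended by 373 days to 2019-07-29.
No stated provision tolls the period for the plaintiff's incapacity, so the interval from 2014-02-15 to 2014-06-02 has no effect on the deadline.
None of the other events listed affects the running of the period under the stated rules.
Filing on 2019-07-12 beat the 2019-07-29 deadline — the action is timely.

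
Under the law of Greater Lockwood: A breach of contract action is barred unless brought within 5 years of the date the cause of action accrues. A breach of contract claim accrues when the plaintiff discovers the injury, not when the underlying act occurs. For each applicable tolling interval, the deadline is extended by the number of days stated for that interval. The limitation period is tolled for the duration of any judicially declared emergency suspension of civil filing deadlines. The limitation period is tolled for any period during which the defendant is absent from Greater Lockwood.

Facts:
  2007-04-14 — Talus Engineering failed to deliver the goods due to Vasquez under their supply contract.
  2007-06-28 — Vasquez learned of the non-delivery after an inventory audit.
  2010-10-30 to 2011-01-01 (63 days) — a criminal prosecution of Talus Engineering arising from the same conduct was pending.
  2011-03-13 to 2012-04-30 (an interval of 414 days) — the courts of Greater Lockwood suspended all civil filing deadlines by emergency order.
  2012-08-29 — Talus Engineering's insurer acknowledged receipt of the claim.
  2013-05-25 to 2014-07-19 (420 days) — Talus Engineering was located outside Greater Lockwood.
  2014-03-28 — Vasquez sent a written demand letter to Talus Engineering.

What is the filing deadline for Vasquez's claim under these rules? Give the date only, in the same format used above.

Under the discovery rule, the claim accrued on 2007-06-28, when Vasquez discovered the injury — not on the 2007-04-14 date of the underlying act.
5 years from 2007-06-28 is 2012-06-28.
The period was tolled for 414 days by the emergency suspension of filing deadlines (2011-03-13 to 2012-04-30), pushing the deadline to 2013-08-16.
Because the defendant's absence from the jurisdiction ran from 2013-05-25 to 2014-07-19, the deadline is extended by 420 days to 2014-10-10.
Although a criminal prosecution ran from 2010-10-30 to 2011-01-01, the stated rules do not make that a tolling event, so it is disregarded.
None of the other events listed affects the running of the period under the stated rules.

2014-10-10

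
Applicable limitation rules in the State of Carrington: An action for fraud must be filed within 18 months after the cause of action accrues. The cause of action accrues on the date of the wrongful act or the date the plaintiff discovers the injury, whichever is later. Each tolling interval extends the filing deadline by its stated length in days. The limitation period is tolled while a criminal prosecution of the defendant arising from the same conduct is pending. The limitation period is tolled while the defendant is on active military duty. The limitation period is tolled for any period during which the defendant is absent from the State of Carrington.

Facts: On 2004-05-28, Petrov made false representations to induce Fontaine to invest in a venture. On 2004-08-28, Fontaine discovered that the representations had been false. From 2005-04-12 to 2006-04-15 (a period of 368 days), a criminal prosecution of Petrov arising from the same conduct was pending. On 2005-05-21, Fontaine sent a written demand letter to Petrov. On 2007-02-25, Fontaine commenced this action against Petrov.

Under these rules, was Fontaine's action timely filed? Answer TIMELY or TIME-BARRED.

TIMELY

Because discovery on 2004-08-28 post-dates the 2004-05-28 act, accrual under the later-of rule falls on 2004-08-28.
The untolled deadline — 18 months after 2004-08-28 — is 2006-02-28.
The pending criminal prosecution from 2005-04-12 to 2006-04-15 tolled the period for 368 days, extending the deadline to 2007-03-03.
Nothing else in the chronology tolls or restarts the period.
The 2007-02-25 filing precedes the 2007-03-03 deadline; the claim is timely.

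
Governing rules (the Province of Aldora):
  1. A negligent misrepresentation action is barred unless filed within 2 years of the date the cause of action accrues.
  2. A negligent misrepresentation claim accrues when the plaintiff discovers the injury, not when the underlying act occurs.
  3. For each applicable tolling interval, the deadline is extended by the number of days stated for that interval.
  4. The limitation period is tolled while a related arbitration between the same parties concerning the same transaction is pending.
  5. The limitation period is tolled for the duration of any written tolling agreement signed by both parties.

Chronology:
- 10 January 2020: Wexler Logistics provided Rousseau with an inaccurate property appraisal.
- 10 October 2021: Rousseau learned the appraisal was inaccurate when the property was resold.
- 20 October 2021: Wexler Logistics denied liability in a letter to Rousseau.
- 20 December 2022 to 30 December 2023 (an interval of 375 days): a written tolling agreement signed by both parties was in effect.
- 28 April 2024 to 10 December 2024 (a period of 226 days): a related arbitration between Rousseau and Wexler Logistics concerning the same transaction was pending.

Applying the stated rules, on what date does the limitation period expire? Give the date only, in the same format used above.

The claim did not accrue until Rousseau discovered the injury on 10 October 2021; the 10 January 2020 act date does not start the clock under the stated rule.
The untolled deadline — 2 years after 10 October 2021 — is 10 October 2023.
Because the written tolling agreement ran from 20 December 2022 to 30 December 2023, the deadline is extended by 375 days to 19 October 2024.
The pending related arbitration from 28 April 2024 to 10 December 2024 tolled the period for 226 days, extending the deadline to 2 June 2025.
Nothing else in the chronology tolls or restarts the period.

2 June 2025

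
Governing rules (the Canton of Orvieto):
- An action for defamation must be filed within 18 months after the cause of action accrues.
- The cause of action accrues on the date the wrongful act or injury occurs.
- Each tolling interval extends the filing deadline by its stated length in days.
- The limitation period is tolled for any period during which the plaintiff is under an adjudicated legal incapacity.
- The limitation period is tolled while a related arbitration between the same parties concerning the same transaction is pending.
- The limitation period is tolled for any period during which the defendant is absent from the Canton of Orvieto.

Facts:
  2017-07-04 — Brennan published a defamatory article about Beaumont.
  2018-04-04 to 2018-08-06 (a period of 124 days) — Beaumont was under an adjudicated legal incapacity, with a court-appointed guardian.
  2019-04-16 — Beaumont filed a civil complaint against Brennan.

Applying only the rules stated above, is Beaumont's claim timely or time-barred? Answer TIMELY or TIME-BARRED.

The claim accrued on 2017-07-04, when the wrongful act occurred.
Adding the 18 months base period to 2017-07-04 gives a deadline of 2019-01-04, before any tolling.
The period was tolled for 124 days by the plaintiff's legal incapacity (2018-04-04 to 2018-08-06), pushing the deadline to 2019-05-08.
Filing on 2019-04-16 beat the 2019-05-08 deadline — the action is timely.

TIMELY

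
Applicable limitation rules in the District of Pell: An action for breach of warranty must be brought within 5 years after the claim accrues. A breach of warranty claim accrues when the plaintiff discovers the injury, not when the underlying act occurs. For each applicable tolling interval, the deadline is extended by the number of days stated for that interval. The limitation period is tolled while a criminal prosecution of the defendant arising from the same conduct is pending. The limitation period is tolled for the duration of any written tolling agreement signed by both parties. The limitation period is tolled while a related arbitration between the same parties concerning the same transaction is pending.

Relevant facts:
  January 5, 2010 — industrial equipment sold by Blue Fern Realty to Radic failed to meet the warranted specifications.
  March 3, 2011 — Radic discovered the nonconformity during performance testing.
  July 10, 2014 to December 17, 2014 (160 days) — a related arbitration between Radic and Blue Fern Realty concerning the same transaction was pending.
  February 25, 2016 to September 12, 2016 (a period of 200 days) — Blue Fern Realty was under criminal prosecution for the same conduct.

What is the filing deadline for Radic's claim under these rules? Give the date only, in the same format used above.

February 26, 2017

Accrual is tied to discovery, so the period began on March 3, 2011 rather than on January 5, 2010 when the act occurred.
Adding the 5 years base period to March 3, 2011 gives a deadline of March 3, 2016, before any tolling.
Because the pending related arbitration ran from July 10, 2014 to December 17, 2014, the deadline is extended by 160 days to August 10, 2016.
The pending criminal prosecution from February 25, 2016 to September 12, 2016 tolled the period for 200 days, extending the deadline to February 26, 2017.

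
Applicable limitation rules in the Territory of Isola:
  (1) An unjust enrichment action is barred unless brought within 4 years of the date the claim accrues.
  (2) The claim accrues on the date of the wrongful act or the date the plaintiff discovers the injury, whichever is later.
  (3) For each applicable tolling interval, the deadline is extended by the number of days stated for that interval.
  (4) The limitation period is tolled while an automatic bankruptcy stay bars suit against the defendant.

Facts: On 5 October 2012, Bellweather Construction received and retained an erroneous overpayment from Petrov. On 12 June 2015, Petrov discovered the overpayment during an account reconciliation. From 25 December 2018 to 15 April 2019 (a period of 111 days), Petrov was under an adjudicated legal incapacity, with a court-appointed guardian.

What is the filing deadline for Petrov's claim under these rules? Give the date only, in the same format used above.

Because discovery on 12 June 2015 post-dates the 5 October 2012 act, accrual under the later-of rule falls on 12 June 2015.
Adding the 4 years base period to 12 June 2015 gives a deadline of 12 June 2019, before any tolling.
The plaintiff's legal incapacity from 25 December 2018 to 15 April 2019 does not toll the period, because no stated rule makes the plaintiff's incapacity a tolling event.

12 June 2019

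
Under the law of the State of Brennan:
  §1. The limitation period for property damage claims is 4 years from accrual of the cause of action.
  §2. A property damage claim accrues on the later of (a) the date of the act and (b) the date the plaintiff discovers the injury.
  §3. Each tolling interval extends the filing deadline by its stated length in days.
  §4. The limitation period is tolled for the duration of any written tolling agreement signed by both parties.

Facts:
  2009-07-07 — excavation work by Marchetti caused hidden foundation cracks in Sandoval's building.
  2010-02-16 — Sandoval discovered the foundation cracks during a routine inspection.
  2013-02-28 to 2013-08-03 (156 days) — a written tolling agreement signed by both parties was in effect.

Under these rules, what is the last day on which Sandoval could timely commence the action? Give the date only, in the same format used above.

Taking the later of the act (2009-07-07) and discovery (2010-02-16), the claim accrued on 2010-02-16.
4 years from 2010-02-16 is 2014-02-16.
The written tolling agreement from 2013-02-28 to 2013-08-03 tolled the period for 156 days, extending the deadline to 2014-07-22.

2014-07-22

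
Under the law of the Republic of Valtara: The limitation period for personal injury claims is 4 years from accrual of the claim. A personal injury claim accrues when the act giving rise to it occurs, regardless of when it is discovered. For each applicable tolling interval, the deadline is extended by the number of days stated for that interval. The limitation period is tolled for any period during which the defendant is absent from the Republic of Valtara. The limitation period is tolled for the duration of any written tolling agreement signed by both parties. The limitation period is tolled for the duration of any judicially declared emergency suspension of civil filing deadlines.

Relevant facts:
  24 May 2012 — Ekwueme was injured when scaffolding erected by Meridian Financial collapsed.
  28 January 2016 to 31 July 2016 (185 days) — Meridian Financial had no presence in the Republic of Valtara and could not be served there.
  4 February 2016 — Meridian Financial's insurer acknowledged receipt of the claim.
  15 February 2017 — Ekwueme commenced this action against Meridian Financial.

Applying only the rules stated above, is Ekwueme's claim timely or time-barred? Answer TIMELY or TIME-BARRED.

TIME-BARRED

The claim accrued on 24 May 2012, the date of the act.
Adding the 4 years base period to 24 May 2012 gives a deadline of 24 May 2016, before any tolling.
The defendant's absence from the jurisdiction from 28 January 2016 to 31 July 2016 tolled the period for 185 days, extending the deadline to 25 November 2016.
Nothing else in the chronology tolls or restarts the period.
Ekwueme filed on 15 February 2017, after the 25 November 2016 deadline, so the action is time-barred.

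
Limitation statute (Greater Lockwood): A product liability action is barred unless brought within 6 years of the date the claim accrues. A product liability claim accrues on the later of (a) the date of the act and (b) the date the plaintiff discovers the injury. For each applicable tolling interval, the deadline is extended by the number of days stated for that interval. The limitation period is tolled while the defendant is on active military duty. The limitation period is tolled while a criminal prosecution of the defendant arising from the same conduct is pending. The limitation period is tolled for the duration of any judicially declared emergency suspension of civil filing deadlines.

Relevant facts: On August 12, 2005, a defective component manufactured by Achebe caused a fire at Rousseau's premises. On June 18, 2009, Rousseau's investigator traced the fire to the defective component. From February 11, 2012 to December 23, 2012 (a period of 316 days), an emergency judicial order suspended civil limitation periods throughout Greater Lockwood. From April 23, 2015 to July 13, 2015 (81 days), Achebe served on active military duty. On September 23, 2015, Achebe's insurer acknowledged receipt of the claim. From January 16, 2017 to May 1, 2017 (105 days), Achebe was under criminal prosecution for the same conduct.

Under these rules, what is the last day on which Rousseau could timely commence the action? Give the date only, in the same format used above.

Taking the later of the act (August 12, 2005) and discovery (June 18, 2009), the claim accrued on June 18, 2009.
The untolled deadline — 6 years after June 18, 2009 — is June 18, 2015.
Because the emergency suspension of filing deadlines ran from February 11, 2012 to December 23, 2012, the deadline is extended by 316 days to April 29, 2016.
The period was tolled for 81 days by the defendant's active military service (April 23, 2015 to July 13, 2015), pushing the deadline to July 19, 2016.
The pending criminal prosecution from January 16, 2017 to May 1, 2017 began after the period had already run on July 19, 2016, so it has no tolling effect.
Nothing else in the chronology tolls or restarts the period.

July 19, 2016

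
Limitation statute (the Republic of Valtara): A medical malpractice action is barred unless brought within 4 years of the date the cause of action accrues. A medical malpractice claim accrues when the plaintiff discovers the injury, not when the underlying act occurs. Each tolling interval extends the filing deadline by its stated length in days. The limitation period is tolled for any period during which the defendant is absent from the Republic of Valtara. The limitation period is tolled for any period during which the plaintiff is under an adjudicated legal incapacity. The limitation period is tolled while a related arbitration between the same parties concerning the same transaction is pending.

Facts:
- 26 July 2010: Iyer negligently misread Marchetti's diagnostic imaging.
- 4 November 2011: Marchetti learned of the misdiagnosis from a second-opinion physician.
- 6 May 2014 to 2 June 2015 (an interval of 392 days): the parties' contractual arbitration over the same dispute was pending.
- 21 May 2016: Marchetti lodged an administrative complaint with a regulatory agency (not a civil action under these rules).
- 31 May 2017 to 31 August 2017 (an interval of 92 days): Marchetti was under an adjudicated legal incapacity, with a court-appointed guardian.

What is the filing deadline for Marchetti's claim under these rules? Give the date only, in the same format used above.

30 November 2016

Accrual is tied to discovery, so the period began on 4 November 2011 rather than on 26 July 2010 when the act occurred.
4 years from 4 November 2011 is 4 November 2015.
The pending related arbitration from 6 May 2014 to 2 June 2015 tolled the period for 392 days, extending the deadline to 30 November 2016.
By the time the plaintiff's legal incapacity began on 31 May 2017, the limitation period had already expired on 30 November 2016; that interval cannot revive it.
Nothing else in the chronology tolls or restarts the period.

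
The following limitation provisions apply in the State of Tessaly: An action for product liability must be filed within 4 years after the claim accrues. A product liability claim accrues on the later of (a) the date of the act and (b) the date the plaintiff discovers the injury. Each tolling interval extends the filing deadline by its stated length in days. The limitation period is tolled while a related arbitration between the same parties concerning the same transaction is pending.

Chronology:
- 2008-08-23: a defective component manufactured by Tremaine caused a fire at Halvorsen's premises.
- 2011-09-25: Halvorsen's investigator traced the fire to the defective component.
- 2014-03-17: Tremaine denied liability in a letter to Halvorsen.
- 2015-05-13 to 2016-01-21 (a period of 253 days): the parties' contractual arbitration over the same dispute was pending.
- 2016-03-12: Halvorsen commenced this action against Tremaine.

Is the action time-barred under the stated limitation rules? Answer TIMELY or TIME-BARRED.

Taking the later of the act (2008-08-23) and discovery (2011-09-25), the claim accrued on 2011-09-25.
The untolled deadline — 4 years after 2011-09-25 — is 2015-09-25.
Because the pending related arbitration ran from 2015-05-13 to 2016-01-21, the deadline is extended by 253 days to 2016-06-04.
None of the other events listed affects the running of the period under the stated rules.
Filing on 2016-03-12 beat the 2016-06-04 deadline — the action is timely.

TIMELY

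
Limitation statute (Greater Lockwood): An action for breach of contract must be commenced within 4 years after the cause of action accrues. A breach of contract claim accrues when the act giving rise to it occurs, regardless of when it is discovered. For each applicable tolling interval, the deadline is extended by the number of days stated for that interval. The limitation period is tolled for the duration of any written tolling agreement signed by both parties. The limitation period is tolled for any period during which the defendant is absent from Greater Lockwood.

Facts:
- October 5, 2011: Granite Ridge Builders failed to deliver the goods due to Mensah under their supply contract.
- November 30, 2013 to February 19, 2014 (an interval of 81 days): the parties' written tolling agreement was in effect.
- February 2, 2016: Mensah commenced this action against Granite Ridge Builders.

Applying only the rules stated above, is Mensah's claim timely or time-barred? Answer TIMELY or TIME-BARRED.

The limitation period began to run on October 5, 2011.
4 years from October 5, 2011 is October 5, 2015.
Because the written tolling agreement ran from November 30, 2013 to February 19, 2014, the deadline is extended by 81 days to December 25, 2015.
Filing on February 2, 2016 missed the December 25, 2015 deadline — the action is time-barred.

TIME-BARRED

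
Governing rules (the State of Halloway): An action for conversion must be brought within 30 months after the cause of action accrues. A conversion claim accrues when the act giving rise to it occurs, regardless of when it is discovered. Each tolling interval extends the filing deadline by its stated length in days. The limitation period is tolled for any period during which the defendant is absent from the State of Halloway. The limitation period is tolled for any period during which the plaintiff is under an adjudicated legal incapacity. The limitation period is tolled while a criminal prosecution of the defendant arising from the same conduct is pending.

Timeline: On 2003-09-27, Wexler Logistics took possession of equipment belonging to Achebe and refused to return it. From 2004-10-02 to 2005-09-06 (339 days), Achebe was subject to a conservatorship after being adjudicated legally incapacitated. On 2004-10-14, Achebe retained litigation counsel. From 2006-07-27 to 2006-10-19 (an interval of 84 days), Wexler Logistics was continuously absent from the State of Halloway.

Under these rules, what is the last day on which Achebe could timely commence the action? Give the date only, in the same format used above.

The cause of action accrued on 2003-09-27, the date of the act.
Adding the 30 months base period to 2003-09-27 gives a deadline of 2006-03-27, before any tolling.
The plaintiff's legal incapacity from 2004-10-02 to 2005-09-06 tolled the period for 339 days, extending the deadline to 2007-03-01.
The period was tolled for 84 days by the defendant's absence from the jurisdiction (2006-07-27 to 2006-10-19), pushing the deadline to 2007-05-24.
Nothing else in the chronology tolls or restarts the period.

2007-05-24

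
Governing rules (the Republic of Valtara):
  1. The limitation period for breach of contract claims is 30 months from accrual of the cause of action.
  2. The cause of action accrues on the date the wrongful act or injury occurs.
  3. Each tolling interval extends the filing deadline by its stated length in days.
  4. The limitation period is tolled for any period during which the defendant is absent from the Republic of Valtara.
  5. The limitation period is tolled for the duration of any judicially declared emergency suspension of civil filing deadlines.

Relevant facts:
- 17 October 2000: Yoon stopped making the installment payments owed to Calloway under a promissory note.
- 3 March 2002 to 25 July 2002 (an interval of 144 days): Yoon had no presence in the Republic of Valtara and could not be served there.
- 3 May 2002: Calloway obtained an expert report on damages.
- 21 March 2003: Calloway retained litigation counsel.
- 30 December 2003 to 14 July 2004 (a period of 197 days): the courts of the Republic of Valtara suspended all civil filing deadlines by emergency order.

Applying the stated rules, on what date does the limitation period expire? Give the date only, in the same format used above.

The claim accrued on 17 October 2000, when the wrongful act occurred.
The untolled deadline — 30 months after 17 October 2000 — is 17 April 2003.
The defendant's absence from the jurisdiction from 3 March 2002 to 25 July 2002 tolled the period for 144 days, extending the deadline to 8 September 2003.
The emergency suspension of filing deadlines starting 30 December 2003 came too late — the period had run on 8 September 2003 — and so does not extend the deadline.
Nothing else in the chronology tolls or restarts the period.

8 September 2003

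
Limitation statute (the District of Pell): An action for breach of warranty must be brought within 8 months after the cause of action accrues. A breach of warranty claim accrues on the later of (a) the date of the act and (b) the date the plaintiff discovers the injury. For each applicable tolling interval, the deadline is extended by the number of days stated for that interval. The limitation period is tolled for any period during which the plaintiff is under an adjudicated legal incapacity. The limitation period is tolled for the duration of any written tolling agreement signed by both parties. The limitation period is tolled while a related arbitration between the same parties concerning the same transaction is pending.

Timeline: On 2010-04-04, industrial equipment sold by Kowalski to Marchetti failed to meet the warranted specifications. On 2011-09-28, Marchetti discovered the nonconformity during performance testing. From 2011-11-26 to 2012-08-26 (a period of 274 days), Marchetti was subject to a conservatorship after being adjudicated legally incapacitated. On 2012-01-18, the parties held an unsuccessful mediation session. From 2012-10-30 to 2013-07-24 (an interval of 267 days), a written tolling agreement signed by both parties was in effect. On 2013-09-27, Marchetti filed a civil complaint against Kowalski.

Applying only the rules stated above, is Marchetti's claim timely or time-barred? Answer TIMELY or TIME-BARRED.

TIMELY

The claim accrued on 2011-09-28 — the later of the 2010-04-04 act and the 2011-09-28 discovery.
8 months from 2011-09-28 is 2012-05-28.
The plaintiff's legal incapacity from 2011-11-26 to 2012-08-26 tolled the period for 274 days, extending the deadline to 2013-02-26.
Because the written tolling agreement ran from 2012-10-30 to 2013-07-24, the deadline is extended by 267 days to 2013-11-20.
The other events in the timeline have no effect on the limitation period under the stated rules.
The 2013-09-27 filing precedes the 2013-11-20 deadline; the claim is timely.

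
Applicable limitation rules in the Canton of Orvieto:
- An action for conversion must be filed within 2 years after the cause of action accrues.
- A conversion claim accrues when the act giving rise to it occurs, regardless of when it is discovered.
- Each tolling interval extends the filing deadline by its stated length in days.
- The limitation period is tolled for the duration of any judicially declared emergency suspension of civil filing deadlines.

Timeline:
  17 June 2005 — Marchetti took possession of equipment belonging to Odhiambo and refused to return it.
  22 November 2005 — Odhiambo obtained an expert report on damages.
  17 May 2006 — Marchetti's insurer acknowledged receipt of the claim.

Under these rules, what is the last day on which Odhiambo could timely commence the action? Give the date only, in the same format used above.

17 June 2007

The cause of action accrued on 17 June 2005, the date of the act.
2 years from 17 June 2005 is 17 June 2007.
Nothing else in the chronology tolls or restarts the period.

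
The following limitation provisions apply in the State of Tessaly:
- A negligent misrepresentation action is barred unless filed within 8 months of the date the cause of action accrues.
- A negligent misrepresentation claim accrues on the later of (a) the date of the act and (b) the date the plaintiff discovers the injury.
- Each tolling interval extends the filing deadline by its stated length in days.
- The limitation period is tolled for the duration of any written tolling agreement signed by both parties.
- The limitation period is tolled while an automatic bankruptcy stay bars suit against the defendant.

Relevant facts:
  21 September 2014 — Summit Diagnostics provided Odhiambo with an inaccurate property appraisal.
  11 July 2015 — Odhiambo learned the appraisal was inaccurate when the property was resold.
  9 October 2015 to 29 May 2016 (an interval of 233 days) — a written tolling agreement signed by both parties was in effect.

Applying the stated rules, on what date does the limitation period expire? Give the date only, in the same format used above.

The claim accrued on 11 July 2015 — the later of the 21 September 2014 act and the 11 July 2015 discovery.
8 months from 11 July 2015 is 11 March 2016.
Because the written tolling agreement ran from 9 October 2015 to 29 May 2016, the deadline is extended by 233 days to 30 October 2016.

30 October 2016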